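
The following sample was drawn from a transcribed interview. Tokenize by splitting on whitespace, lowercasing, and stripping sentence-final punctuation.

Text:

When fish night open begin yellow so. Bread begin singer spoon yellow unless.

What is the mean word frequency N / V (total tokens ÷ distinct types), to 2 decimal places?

N = 13 tokens, V = 11 types.
Mean frequency = N / V = 13 / 11 = 1.18

1.18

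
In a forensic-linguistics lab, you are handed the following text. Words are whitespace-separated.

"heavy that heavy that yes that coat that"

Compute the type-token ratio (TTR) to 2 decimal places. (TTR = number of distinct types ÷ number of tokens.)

0.50

N = 8 tokens, V = 4 types.
TTR = V / N = 4 / 8 = 0.50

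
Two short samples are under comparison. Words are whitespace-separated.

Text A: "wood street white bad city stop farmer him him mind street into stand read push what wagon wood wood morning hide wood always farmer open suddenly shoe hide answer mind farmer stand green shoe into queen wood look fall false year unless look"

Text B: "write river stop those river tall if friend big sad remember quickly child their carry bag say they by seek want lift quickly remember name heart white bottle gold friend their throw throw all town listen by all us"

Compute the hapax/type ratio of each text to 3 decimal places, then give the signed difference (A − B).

-0.087

A: hapax=19, V=29, ratio=0.655
B: hapax=23, V=31, ratio=0.742
Difference = 0.655 − 0.742 = -0.087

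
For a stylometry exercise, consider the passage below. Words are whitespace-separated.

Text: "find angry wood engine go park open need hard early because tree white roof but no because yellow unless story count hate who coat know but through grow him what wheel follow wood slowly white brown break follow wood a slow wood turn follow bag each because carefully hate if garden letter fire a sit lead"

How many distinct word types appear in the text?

45

Distinct types: {a, angry, bag, because, break, brown, but, carefully, coat, count, each, early, engine, find, fire, follow, garden, go, grow, hard, hate, him, if, know, lead, letter, need, no, open, park, roof, sit, slow, slowly, story, through, tree, turn, unless, what, wheel, white, who, wood, yellow}
V = 45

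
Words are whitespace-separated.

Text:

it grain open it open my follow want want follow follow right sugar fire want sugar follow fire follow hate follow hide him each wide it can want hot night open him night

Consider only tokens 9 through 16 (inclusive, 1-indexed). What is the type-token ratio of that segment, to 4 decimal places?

0.6250

Segment tokens 9–16: want, follow, follow, right, sugar, fire, want, sugar
Segment N = 8, segment V = 5.
TTR = 5 / 8 = 0.6250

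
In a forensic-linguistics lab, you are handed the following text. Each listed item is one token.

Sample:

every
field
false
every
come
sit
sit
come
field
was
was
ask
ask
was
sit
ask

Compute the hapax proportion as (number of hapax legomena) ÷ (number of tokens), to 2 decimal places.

Frequencies: sit:3, was:3, ask:3, every:2, field:2, come:2, false:1
Hapax count = 1; token count = 16.
Ratio = 1 / 16 = 0.06

0.06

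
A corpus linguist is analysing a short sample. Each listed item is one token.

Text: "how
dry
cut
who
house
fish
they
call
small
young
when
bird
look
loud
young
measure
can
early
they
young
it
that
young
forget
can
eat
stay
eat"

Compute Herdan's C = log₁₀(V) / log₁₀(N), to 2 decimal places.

0.93

N = 28, V = 22.
log₁₀(V) = 1.342423, log₁₀(N) = 1.447158
C = 1.342423 / 1.447158 = 0.93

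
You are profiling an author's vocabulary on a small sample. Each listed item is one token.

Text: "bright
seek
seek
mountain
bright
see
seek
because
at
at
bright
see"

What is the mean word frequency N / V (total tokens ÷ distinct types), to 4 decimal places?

2.0000

N = 12 tokens, V = 6 types.
Mean frequency = N / V = 12 / 6 = 2.0000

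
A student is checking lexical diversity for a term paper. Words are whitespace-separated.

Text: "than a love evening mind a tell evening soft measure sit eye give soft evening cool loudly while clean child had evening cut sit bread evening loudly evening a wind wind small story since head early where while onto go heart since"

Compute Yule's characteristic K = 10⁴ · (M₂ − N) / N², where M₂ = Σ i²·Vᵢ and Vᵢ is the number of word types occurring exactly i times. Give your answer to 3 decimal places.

272.109

Frequencies: evening:6, a:3, soft:2, sit:2, loudly:2, while:2, wind:2, since:2, than:1, love:1, mind:1, tell:1, measure:1, eye:1, give:1, cool:1, clean:1, child:1, had:1, cut:1, … (9 more, each freq 1)
N = 42. Frequency spectrum: V_1=21, V_2=6, V_3=1, V_6=1
M₂ = 1²·21 + 2²·6 + 3²·1 + 6²·1 = 90
K = 10000 × (90 − 42) / 42² = 272.109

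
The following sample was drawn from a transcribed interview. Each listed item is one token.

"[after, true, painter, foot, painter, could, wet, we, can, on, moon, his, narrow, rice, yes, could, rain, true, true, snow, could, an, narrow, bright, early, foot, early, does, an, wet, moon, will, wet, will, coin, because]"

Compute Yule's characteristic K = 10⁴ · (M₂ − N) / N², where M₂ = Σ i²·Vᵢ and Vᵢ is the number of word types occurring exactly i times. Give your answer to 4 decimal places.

246.9136

Frequencies: true:3, could:3, wet:3, painter:2, foot:2, moon:2, narrow:2, an:2, early:2, will:2, after:1, we:1, can:1, on:1, his:1, rice:1, yes:1, rain:1, snow:1, bright:1, … (3 more, each freq 1)
N = 36. Frequency spectrum: V_1=13, V_2=7, V_3=3
M₂ = 1²·13 + 2²·7 + 3²·3 = 68
K = 10000 × (68 − 36) / 36² = 246.9136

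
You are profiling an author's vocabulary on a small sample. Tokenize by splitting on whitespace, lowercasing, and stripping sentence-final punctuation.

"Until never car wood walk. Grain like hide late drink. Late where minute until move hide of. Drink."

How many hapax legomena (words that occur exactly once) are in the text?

Frequencies: until:2, hide:2, late:2, drink:2, never:1, car:1, wood:1, walk:1, grain:1, like:1, where:1, minute:1, move:1, of:1
Hapax (freq=1): car, grain, like, minute, move, never, of, walk, where, wood

10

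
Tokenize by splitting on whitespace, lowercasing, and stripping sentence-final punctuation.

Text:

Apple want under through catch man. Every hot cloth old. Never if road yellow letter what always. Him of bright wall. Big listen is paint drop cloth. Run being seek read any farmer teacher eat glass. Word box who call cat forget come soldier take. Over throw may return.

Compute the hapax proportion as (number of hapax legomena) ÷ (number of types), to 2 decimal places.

Frequencies: cloth:2, apple:1, want:1, under:1, through:1, catch:1, man:1, every:1, hot:1, old:1, never:1, if:1, road:1, yellow:1, letter:1, what:1, always:1, him:1, of:1, bright:1, … (28 more, each freq 1)
Hapax count = 47; type count = 48.
Ratio = 47 / 48 = 0.98

0.98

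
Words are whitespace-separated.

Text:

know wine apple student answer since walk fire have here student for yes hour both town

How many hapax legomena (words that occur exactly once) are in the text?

14

Frequencies: student:2, know:1, wine:1, apple:1, answer:1, since:1, walk:1, fire:1, have:1, here:1, for:1, yes:1, hour:1, both:1, town:1
Hapax (freq=1): answer, apple, both, fire, for, have, here, hour, know, since, town, walk, wine, yes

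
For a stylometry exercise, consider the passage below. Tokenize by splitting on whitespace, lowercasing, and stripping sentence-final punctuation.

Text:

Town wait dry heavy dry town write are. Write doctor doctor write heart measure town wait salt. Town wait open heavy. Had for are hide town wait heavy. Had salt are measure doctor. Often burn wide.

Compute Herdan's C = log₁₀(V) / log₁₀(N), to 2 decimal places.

N = 36, V = 17.
log₁₀(V) = 1.230449, log₁₀(N) = 1.556303
C = 1.230449 / 1.556303 = 0.79

0.79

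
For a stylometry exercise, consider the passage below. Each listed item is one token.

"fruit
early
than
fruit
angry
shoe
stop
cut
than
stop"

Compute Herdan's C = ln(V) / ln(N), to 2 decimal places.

0.85

N = 10, V = 7.
ln(V) = 1.945910, ln(N) = 2.302585
C = 1.945910 / 2.302585 = 0.85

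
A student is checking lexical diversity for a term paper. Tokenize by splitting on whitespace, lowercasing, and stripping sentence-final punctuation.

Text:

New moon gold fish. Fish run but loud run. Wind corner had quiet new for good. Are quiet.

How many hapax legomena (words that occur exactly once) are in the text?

10

Frequencies: new:2, fish:2, run:2, quiet:2, moon:1, gold:1, but:1, loud:1, wind:1, corner:1, had:1, for:1, good:1, are:1
Hapax (freq=1): are, but, corner, for, gold, good, had, loud, moon, wind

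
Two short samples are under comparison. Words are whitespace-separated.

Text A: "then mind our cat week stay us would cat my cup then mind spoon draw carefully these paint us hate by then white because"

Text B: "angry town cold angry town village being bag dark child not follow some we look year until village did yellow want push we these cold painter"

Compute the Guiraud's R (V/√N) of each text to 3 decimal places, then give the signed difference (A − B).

A: V=19, N=24, R=3.878
B: V=21, N=26, R=4.118
Difference = 3.878 − 4.118 = -0.240

-0.240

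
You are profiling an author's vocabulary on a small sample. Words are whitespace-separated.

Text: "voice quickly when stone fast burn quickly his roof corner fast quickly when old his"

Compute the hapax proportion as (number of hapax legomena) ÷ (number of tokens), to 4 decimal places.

Frequencies: quickly:3, when:2, fast:2, his:2, voice:1, stone:1, burn:1, roof:1, corner:1, old:1
Hapax count = 6; token count = 15.
Ratio = 6 / 15 = 0.4000

0.4000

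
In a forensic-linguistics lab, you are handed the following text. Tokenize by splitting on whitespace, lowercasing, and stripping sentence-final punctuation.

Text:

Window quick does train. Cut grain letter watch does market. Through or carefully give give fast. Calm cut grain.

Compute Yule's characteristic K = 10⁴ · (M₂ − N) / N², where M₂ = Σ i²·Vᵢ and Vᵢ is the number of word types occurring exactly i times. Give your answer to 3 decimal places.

Frequencies: does:2, cut:2, grain:2, give:2, window:1, quick:1, train:1, letter:1, watch:1, market:1, through:1, or:1, carefully:1, fast:1, calm:1
N = 19. Frequency spectrum: V_1=11, V_2=4
M₂ = 1²·11 + 2²·4 = 27
K = 10000 × (27 − 19) / 19² = 221.607

221.607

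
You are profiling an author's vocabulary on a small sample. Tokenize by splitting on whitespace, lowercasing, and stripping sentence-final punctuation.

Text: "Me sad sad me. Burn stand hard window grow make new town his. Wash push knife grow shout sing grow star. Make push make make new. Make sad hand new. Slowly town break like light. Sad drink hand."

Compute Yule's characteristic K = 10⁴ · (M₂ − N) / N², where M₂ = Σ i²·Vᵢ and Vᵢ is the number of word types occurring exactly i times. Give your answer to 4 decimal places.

360.1108

Frequencies: make:5, sad:4, grow:3, new:3, me:2, town:2, push:2, hand:2, burn:1, stand:1, hard:1, window:1, his:1, wash:1, knife:1, shout:1, sing:1, star:1, slowly:1, break:1, … (3 more, each freq 1)
N = 38. Frequency spectrum: V_1=15, V_2=4, V_3=2, V_4=1, V_5=1
M₂ = 1²·15 + 2²·4 + 3²·2 + 4²·1 + 5²·1 = 90
K = 10000 × (90 − 38) / 38² = 360.1108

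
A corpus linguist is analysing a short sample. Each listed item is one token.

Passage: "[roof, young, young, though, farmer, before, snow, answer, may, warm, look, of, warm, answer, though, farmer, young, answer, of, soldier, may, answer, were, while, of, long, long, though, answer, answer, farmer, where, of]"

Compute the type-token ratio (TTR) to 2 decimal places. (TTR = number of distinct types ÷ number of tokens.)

0.48

N = 33 tokens, V = 16 types.
TTR = V / N = 16 / 33 = 0.48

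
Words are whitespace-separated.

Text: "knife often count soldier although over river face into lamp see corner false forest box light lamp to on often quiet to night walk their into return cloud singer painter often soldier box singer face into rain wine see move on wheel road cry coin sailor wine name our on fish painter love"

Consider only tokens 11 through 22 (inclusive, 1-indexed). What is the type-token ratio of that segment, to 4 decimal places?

0.9167

Segment tokens 11–22: see, corner, false, forest, box, light, lamp, to, on, often, quiet, to
Segment N = 12, segment V = 11.
TTR = 11 / 12 = 0.9167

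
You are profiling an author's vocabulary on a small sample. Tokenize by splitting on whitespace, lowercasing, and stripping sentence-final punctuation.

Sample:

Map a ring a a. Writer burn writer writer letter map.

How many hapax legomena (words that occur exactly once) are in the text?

Frequencies: a:3, writer:3, map:2, ring:1, burn:1, letter:1
Hapax (freq=1): burn, letter, ring

3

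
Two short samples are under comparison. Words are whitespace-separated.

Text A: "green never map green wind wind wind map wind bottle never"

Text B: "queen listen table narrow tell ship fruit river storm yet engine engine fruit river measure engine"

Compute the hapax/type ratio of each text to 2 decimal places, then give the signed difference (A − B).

A: hapax=1, V=5, ratio=0.20
B: hapax=9, V=12, ratio=0.75
Difference = 0.20 − 0.75 = -0.55

-0.55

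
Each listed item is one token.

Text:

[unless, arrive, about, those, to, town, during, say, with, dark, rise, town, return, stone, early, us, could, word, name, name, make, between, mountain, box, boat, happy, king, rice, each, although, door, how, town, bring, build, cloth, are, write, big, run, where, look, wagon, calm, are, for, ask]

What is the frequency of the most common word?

Frequencies: town:3, name:2, are:2, unless:1, arrive:1, about:1, those:1, to:1, during:1, say:1, with:1, dark:1, rise:1, return:1, stone:1, early:1, us:1, could:1, word:1, make:1, … (23 more, each freq 1)
Most common: 'town' with frequency 3.

3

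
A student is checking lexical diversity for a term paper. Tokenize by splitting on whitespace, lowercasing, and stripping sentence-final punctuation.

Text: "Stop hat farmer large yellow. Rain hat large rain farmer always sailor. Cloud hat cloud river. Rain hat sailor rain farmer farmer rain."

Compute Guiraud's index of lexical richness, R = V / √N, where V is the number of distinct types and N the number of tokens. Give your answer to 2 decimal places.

2.09

N = 23, V = 10.
√N = 4.795832
R = 10 / 4.795832 = 2.09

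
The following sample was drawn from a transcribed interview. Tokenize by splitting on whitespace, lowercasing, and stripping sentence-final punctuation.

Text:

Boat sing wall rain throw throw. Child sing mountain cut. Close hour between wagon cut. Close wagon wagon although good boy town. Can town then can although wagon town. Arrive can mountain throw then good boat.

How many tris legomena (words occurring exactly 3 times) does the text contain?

3

Frequencies: wagon:4, throw:3, town:3, can:3, boat:2, sing:2, mountain:2, cut:2, close:2, although:2, good:2, then:2, wall:1, rain:1, child:1, hour:1, between:1, boy:1, arrive:1
Words with frequency 3: can, throw, town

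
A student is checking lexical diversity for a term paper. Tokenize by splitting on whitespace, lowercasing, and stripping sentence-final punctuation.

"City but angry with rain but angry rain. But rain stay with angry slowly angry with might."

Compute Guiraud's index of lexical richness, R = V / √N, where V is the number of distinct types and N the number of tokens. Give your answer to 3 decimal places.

1.940

N = 17, V = 8.
√N = 4.123106
R = 8 / 4.123106 = 1.940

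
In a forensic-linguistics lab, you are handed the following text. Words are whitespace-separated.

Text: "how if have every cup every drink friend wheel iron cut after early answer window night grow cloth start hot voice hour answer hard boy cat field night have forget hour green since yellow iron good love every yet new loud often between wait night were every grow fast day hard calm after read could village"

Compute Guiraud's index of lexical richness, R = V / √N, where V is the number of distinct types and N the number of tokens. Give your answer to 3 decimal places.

5.880

N = 56, V = 44.
√N = 7.483315
R = 44 / 7.483315 = 5.880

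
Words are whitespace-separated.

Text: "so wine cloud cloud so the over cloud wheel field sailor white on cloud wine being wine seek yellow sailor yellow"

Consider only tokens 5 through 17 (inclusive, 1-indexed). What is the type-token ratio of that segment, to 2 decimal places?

Segment tokens 5–17: so, the, over, cloud, wheel, field, sailor, white, on, cloud, wine, being, wine
Segment N = 13, segment V = 11.
TTR = 11 / 13 = 0.85

0.85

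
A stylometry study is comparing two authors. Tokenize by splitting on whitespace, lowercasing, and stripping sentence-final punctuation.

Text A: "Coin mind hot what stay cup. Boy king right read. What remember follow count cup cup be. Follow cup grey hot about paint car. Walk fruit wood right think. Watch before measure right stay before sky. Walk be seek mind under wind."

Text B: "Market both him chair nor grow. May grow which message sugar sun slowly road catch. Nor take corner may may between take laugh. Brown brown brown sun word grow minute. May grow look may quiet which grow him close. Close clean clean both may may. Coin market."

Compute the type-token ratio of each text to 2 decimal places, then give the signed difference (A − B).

TTR(A) = 29/42 = 0.69
TTR(B) = 26/47 = 0.55
Difference = 0.69 − 0.55 = 0.14

0.14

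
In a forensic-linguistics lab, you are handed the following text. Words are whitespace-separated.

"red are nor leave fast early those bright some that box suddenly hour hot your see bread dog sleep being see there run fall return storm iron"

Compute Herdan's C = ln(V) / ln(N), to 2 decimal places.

0.99

N = 27, V = 26.
ln(V) = 3.258097, ln(N) = 3.295837
C = 3.258097 / 3.295837 = 0.99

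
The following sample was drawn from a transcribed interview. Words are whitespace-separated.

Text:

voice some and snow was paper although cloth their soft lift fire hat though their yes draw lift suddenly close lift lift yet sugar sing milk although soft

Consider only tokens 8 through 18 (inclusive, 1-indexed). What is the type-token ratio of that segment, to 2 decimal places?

0.82

Segment tokens 8–18: cloth, their, soft, lift, fire, hat, though, their, yes, draw, lift
Segment N = 11, segment V = 9.
TTR = 9 / 11 = 0.82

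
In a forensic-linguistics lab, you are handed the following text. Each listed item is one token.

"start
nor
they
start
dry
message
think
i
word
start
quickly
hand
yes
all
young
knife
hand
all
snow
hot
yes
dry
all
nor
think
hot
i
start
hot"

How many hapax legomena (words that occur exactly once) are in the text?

Frequencies: start:4, all:3, hot:3, nor:2, dry:2, think:2, i:2, hand:2, yes:2, they:1, message:1, word:1, quickly:1, young:1, knife:1, snow:1
Hapax (freq=1): knife, message, quickly, snow, they, word, young

7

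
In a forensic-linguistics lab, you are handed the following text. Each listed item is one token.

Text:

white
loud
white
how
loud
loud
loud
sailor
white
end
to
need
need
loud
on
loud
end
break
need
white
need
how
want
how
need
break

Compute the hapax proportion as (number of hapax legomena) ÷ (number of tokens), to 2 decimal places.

Frequencies: loud:6, need:5, white:4, how:3, end:2, break:2, sailor:1, to:1, on:1, want:1
Hapax count = 4; token count = 26.
Ratio = 4 / 26 = 0.15

0.15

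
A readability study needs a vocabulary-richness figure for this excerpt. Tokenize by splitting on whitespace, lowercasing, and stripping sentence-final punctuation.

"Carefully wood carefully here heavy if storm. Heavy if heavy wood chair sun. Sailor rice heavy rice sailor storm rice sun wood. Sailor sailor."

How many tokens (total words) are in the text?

Tokens: carefully, wood, carefully, here, heavy, if, storm, heavy, if, heavy, wood, chair, sun, sailor, rice, heavy, rice, sailor, storm, rice, sun, wood, sailor, sailor
N = 24

24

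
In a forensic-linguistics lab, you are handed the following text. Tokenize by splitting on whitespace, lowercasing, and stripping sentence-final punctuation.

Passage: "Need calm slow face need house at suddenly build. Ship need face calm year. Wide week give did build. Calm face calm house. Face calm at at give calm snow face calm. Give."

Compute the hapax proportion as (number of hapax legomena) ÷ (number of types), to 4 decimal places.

0.5333

Frequencies: calm:7, face:5, need:3, at:3, give:3, house:2, build:2, slow:1, suddenly:1, ship:1, year:1, wide:1, week:1, did:1, snow:1
Hapax count = 8; type count = 15.
Ratio = 8 / 15 = 0.5333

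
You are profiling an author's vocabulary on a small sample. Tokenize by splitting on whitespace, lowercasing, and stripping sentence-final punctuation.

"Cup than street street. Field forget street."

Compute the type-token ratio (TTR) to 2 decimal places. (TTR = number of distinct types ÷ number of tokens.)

0.71

N = 7 tokens, V = 5 types.
TTR = V / N = 5 / 7 = 0.71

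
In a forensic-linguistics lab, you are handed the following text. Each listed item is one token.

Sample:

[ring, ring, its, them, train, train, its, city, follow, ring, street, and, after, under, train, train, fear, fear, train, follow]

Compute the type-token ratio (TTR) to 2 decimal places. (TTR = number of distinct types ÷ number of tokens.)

N = 20 tokens, V = 11 types.
TTR = V / N = 11 / 20 = 0.55

0.55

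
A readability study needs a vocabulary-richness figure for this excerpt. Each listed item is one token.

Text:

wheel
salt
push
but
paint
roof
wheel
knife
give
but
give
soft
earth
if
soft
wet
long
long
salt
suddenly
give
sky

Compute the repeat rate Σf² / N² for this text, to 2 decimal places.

0.08

Frequencies: give:3, wheel:2, salt:2, but:2, soft:2, long:2, push:1, paint:1, roof:1, knife:1, earth:1, if:1, wet:1, suddenly:1, sky:1
Σf² = 38; N² = 484
Repeat rate = 38 / 484 = 0.08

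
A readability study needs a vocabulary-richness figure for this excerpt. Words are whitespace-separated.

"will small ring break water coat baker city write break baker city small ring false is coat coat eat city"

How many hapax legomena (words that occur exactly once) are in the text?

6

Frequencies: coat:3, city:3, small:2, ring:2, break:2, baker:2, will:1, water:1, write:1, false:1, is:1, eat:1
Hapax (freq=1): eat, false, is, water, will, write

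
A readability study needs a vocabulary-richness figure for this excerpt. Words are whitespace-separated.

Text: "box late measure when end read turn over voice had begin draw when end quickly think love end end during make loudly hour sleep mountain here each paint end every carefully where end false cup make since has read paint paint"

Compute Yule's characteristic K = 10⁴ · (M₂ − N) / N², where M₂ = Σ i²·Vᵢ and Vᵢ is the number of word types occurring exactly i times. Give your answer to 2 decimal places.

Frequencies: end:6, paint:3, when:2, read:2, make:2, box:1, late:1, measure:1, turn:1, over:1, voice:1, had:1, begin:1, draw:1, quickly:1, think:1, love:1, during:1, loudly:1, hour:1, … (11 more, each freq 1)
N = 41. Frequency spectrum: V_1=26, V_2=3, V_3=1, V_6=1
M₂ = 1²·26 + 2²·3 + 3²·1 + 6²·1 = 83
K = 10000 × (83 − 41) / 41² = 249.85

249.85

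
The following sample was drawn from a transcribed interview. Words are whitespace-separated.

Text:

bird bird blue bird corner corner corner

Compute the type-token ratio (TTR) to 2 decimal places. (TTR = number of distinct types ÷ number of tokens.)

N = 7 tokens, V = 3 types.
TTR = V / N = 3 / 7 = 0.43

0.43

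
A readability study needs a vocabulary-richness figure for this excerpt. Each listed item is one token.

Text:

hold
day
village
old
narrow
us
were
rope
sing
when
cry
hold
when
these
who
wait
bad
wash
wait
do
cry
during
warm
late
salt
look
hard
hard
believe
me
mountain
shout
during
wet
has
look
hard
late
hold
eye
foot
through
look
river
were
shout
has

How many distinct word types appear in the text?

Distinct types: {bad, believe, cry, day, do, during, eye, foot, hard, has, hold, late, look, me, mountain, narrow, old, river, rope, salt, shout, sing, these, through, us, village, wait, warm, wash, were, wet, when, who}
V = 33

33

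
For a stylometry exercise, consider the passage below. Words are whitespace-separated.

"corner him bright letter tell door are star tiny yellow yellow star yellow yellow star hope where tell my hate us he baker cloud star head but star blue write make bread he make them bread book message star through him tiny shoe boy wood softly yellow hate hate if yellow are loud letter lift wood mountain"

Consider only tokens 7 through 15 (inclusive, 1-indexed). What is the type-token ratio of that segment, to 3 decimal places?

0.444

Segment tokens 7–15: are, star, tiny, yellow, yellow, star, yellow, yellow, star
Segment N = 9, segment V = 4.
TTR = 4 / 9 = 0.444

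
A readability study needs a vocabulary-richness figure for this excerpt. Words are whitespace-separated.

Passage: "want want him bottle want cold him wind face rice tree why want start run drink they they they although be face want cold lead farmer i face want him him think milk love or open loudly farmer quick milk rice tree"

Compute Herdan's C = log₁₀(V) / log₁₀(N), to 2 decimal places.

0.86

N = 42, V = 25.
log₁₀(V) = 1.397940, log₁₀(N) = 1.623249
C = 1.397940 / 1.623249 = 0.86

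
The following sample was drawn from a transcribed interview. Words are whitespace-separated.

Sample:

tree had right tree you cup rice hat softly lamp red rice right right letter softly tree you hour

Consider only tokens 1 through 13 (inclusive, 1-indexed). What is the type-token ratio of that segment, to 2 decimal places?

Segment tokens 1–13: tree, had, right, tree, you, cup, rice, hat, softly, lamp, red, rice, right
Segment N = 13, segment V = 10.
TTR = 10 / 13 = 0.77

0.77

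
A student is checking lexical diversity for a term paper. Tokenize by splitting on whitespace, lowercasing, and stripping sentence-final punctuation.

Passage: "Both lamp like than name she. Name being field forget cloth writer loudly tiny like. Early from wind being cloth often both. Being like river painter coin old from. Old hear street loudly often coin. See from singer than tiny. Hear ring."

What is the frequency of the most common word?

Frequencies: like:3, being:3, from:3, both:2, than:2, name:2, cloth:2, loudly:2, tiny:2, often:2, coin:2, old:2, hear:2, lamp:1, she:1, field:1, forget:1, writer:1, early:1, wind:1, … (6 more, each freq 1)
Most common: 'like' with frequency 3.

3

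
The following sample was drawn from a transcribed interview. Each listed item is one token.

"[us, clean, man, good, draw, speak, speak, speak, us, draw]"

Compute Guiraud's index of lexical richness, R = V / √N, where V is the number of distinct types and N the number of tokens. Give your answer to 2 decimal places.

1.90

N = 10, V = 6.
√N = 3.162278
R = 6 / 3.162278 = 1.90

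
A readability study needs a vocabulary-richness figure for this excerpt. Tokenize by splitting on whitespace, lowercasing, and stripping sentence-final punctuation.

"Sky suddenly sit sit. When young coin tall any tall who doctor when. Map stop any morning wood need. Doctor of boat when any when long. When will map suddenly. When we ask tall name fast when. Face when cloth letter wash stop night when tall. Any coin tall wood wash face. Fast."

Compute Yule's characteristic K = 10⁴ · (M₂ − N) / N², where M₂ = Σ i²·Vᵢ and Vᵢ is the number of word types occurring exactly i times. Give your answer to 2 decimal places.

441.44

Frequencies: when:9, tall:5, any:4, suddenly:2, sit:2, coin:2, doctor:2, map:2, stop:2, wood:2, fast:2, face:2, wash:2, sky:1, young:1, who:1, morning:1, need:1, of:1, boat:1, … (8 more, each freq 1)
N = 53. Frequency spectrum: V_1=15, V_2=10, V_4=1, V_5=1, V_9=1
M₂ = 1²·15 + 2²·10 + 4²·1 + 5²·1 + 9²·1 = 177
K = 10000 × (177 − 53) / 53² = 441.44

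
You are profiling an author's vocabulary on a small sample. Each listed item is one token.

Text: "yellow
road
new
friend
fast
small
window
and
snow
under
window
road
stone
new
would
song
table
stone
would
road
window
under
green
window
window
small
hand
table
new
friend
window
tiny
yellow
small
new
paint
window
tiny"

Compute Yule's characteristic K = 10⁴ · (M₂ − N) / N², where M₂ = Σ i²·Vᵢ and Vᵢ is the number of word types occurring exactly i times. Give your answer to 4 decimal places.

554.0166

Frequencies: window:7, new:4, road:3, small:3, yellow:2, friend:2, under:2, stone:2, would:2, table:2, tiny:2, fast:1, and:1, snow:1, song:1, green:1, hand:1, paint:1
N = 38. Frequency spectrum: V_1=7, V_2=7, V_3=2, V_4=1, V_7=1
M₂ = 1²·7 + 2²·7 + 3²·2 + 4²·1 + 7²·1 = 118
K = 10000 × (118 − 38) / 38² = 554.0166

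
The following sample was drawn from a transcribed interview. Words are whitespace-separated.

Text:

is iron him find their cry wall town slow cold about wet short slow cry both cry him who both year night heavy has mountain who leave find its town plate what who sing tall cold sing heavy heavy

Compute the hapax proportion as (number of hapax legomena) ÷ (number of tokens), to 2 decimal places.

Frequencies: cry:3, who:3, heavy:3, him:2, find:2, town:2, slow:2, cold:2, both:2, sing:2, is:1, iron:1, their:1, wall:1, about:1, wet:1, short:1, year:1, night:1, has:1, … (6 more, each freq 1)
Hapax count = 16; token count = 39.
Ratio = 16 / 39 = 0.41

0.41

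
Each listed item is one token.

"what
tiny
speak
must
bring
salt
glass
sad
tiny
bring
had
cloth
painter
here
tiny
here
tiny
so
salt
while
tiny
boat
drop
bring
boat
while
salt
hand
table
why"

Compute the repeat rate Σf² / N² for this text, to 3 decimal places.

Frequencies: tiny:5, bring:3, salt:3, here:2, while:2, boat:2, what:1, speak:1, must:1, glass:1, sad:1, had:1, cloth:1, painter:1, so:1, drop:1, hand:1, table:1, why:1
Σf² = 68; N² = 900
Repeat rate = 68 / 900 = 0.076

0.076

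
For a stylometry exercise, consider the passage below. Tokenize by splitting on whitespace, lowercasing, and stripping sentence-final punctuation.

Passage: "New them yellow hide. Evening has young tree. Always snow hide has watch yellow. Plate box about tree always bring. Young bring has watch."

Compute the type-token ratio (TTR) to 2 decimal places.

N = 24 tokens, V = 15 types.
TTR = V / N = 15 / 24 = 0.63

0.63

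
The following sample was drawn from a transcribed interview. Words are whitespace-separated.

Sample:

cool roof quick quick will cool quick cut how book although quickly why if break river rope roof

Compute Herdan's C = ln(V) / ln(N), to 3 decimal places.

N = 18, V = 14.
ln(V) = 2.639057, ln(N) = 2.890372
C = 2.639057 / 2.890372 = 0.913

0.913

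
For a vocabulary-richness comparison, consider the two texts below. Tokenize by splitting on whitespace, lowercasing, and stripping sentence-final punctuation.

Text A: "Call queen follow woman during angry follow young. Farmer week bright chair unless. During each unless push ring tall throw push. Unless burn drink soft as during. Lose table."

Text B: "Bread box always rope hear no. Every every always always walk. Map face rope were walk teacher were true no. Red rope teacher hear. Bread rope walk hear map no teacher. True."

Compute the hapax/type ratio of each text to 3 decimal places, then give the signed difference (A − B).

0.612

A: hapax=19, V=23, ratio=0.826
B: hapax=3, V=14, ratio=0.214
Difference = 0.826 − 0.214 = 0.612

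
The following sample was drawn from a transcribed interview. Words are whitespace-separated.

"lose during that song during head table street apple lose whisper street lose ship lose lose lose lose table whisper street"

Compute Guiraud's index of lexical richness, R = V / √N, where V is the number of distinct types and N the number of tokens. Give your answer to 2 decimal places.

2.18

N = 21, V = 10.
√N = 4.582576
R = 10 / 4.582576 = 2.18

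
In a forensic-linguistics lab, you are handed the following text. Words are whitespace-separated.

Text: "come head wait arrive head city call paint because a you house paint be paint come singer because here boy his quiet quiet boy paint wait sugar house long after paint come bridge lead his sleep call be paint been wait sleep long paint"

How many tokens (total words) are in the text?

44

Tokens: come, head, wait, arrive, head, city, call, paint, because, a, you, house, paint, be, paint, come, singer, because, here, boy, his, quiet, quiet, boy, paint, wait, sugar, house, long, after, paint, come, bridge, lead, his, sleep, call, be, paint, been, wait, sleep, long, paint
N = 44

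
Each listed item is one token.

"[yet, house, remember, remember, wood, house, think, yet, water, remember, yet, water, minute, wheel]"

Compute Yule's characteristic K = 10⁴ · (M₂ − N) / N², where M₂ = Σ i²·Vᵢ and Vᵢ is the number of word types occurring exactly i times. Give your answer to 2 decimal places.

816.33

Frequencies: yet:3, remember:3, house:2, water:2, wood:1, think:1, minute:1, wheel:1
N = 14. Frequency spectrum: V_1=4, V_2=2, V_3=2
M₂ = 1²·4 + 2²·2 + 3²·2 = 30
K = 10000 × (30 − 14) / 14² = 816.33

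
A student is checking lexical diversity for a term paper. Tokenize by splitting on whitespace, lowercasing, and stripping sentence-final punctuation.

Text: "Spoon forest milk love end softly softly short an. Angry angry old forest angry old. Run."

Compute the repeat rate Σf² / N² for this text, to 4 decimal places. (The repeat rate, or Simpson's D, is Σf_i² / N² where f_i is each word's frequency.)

Frequencies: angry:3, forest:2, softly:2, old:2, spoon:1, milk:1, love:1, end:1, short:1, an:1, run:1
Σf² = 28; N² = 256
Repeat rate = 28 / 256 = 0.1094

0.1094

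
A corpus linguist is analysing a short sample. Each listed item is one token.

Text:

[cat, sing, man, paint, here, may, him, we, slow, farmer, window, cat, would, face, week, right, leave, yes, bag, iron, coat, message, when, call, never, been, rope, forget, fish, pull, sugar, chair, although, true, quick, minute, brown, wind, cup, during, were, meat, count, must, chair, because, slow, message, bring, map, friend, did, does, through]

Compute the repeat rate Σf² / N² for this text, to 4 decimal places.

0.0213

Frequencies: cat:2, slow:2, message:2, chair:2, sing:1, man:1, paint:1, here:1, may:1, him:1, we:1, farmer:1, window:1, would:1, face:1, week:1, right:1, leave:1, yes:1, bag:1, … (30 more, each freq 1)
Σf² = 62; N² = 2916
Repeat rate = 62 / 2916 = 0.0213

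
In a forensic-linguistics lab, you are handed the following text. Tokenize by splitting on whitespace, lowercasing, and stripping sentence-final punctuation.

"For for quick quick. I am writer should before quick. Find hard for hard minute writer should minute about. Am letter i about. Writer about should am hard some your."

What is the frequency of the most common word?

3

Frequencies: for:3, quick:3, am:3, writer:3, should:3, hard:3, about:3, i:2, minute:2, before:1, find:1, letter:1, some:1, your:1
Most common: 'for' with frequency 3.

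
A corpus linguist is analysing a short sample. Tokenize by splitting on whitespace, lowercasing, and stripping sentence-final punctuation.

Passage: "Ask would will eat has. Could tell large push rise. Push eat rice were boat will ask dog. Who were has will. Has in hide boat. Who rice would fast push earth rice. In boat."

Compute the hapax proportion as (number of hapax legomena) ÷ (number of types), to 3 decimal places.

Frequencies: will:3, has:3, push:3, rice:3, boat:3, ask:2, would:2, eat:2, were:2, who:2, in:2, could:1, tell:1, large:1, rise:1, dog:1, hide:1, fast:1, earth:1
Hapax count = 8; type count = 19.
Ratio = 8 / 19 = 0.421

0.421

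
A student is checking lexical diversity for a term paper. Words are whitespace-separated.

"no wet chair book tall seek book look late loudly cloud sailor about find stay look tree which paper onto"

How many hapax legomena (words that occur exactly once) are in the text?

16

Frequencies: book:2, look:2, no:1, wet:1, chair:1, tall:1, seek:1, late:1, loudly:1, cloud:1, sailor:1, about:1, find:1, stay:1, tree:1, which:1, paper:1, onto:1
Hapax (freq=1): about, chair, cloud, find, late, loudly, no, onto, paper, sailor, seek, stay, tall, tree, wet, which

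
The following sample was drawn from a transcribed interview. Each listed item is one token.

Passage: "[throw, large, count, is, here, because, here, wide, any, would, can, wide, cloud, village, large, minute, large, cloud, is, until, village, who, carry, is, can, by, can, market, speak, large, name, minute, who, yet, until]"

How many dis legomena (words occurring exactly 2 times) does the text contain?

7

Frequencies: large:4, is:3, can:3, here:2, wide:2, cloud:2, village:2, minute:2, until:2, who:2, throw:1, count:1, because:1, any:1, would:1, carry:1, by:1, market:1, speak:1, name:1, … (1 more, each freq 1)
Words with frequency 2: cloud, here, minute, until, village, who, wide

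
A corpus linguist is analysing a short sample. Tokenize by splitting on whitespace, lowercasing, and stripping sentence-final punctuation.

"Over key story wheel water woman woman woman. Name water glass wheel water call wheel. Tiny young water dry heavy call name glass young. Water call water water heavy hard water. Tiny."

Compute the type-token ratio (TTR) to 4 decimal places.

0.4375

N = 32 tokens, V = 14 types.
TTR = V / N = 14 / 32 = 0.4375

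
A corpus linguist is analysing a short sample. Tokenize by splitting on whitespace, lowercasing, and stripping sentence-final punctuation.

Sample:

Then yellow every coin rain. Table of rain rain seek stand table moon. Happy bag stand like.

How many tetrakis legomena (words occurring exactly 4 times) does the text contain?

0

Frequencies: rain:3, table:2, stand:2, then:1, yellow:1, every:1, coin:1, of:1, seek:1, moon:1, happy:1, bag:1, like:1
Words with frequency 4: (none)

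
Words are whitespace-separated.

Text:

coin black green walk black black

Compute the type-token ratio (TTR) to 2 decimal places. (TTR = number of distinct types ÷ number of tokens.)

N = 6 tokens, V = 4 types.
TTR = V / N = 4 / 6 = 0.67

0.67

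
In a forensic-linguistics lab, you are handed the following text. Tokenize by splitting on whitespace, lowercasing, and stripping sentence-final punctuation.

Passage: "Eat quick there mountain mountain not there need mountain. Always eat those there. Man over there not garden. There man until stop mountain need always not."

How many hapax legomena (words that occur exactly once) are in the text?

Frequencies: there:5, mountain:4, not:3, eat:2, need:2, always:2, man:2, quick:1, those:1, over:1, garden:1, until:1, stop:1
Hapax (freq=1): garden, over, quick, stop, those, until

6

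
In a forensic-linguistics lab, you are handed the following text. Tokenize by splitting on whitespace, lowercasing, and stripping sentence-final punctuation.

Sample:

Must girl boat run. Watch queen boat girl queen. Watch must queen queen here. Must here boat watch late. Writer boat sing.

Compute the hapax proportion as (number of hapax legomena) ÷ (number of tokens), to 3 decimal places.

0.182

Frequencies: boat:4, queen:4, must:3, watch:3, girl:2, here:2, run:1, late:1, writer:1, sing:1
Hapax count = 4; token count = 22.
Ratio = 4 / 22 = 0.182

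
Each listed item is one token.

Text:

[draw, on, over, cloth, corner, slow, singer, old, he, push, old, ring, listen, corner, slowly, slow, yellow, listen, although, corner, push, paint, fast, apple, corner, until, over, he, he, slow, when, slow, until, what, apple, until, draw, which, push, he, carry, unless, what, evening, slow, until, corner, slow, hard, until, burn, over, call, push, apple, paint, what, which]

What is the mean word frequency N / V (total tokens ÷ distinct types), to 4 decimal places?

N = 58 tokens, V = 28 types.
Mean frequency = N / V = 58 / 28 = 2.0714

2.0714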